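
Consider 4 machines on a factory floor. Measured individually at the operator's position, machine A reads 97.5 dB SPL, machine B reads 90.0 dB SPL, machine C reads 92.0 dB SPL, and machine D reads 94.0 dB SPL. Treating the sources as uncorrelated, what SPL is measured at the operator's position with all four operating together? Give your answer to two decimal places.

100.30 dB SPL

Incoherent sources sum as intensities:
L_total = 10·log₁₀(10^(97.5/10) + 10^(90.0/10) + 10^(92.0/10) + 10^(94.0/10)) = 10·log₁₀(10720000000) = 100.30 dB SPL.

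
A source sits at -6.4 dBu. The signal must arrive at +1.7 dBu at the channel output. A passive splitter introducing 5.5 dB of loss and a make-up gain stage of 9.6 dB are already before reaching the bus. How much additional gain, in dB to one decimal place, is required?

The required make-up gain is the shortfall in the dB sum.
G = +1.7 − (-6.4) + 5.5 − 9.6 = 4.0 dB.

4.0 dB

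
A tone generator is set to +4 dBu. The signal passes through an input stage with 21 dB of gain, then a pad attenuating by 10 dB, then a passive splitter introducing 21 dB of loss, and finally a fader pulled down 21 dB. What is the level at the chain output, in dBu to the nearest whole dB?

In dB, series stages simply add:
+4 + 21 − 10 − 21 − 21 = -27 dBu.

-27 dBu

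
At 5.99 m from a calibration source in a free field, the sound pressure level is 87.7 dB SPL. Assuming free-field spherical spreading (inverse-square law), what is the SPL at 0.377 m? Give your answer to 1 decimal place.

111.7 dB SPL

Inverse-square spreading gives ΔL = −20·log₁₀(d₂/d₁).
ΔL = −20·log₁₀(0.377/5.99) = 24.02 dB, so L₂ = 87.7 + (24.02) = 111.7 dB SPL.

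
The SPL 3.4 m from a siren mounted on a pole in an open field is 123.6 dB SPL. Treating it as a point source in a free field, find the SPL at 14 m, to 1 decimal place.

For a point source in a free field, ΔL = −20·log₁₀(d₂/d₁).
ΔL = −20·log₁₀(14/3.4) = -12.29 dB, so L₂ = 123.6 + (-12.29) = 111.3 dB SPL.

111.3 dB SPL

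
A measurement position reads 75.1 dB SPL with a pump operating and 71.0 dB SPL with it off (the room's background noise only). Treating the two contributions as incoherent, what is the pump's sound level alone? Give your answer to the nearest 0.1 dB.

73.0 dB SPL

Remove the background by subtracting linear intensities:
L_src = 10·log₁₀(10^(75.1/10) − 10^(71.0/10)) = 10·log₁₀(19770000) = 73.0 dB SPL.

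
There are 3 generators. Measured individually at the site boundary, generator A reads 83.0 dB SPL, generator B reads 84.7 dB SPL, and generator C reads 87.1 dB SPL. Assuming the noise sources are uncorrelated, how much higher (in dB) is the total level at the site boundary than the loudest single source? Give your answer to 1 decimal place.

Incoherent sources sum as intensities:
L_total = 10·log₁₀(10^(83.0/10) + 10^(84.7/10) + 10^(87.1/10)) = 90.03 dB SPL.
Excess over the loudest (87.1 dB): 90.03 − 87.1 = 2.9 dB.

2.9 dB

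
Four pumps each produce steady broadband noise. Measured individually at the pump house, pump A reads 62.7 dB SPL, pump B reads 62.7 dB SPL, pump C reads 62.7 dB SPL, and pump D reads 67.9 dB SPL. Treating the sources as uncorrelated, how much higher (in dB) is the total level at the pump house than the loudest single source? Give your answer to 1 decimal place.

2.8 dB

Incoherent sources sum as intensities:
L_total = 10·log₁₀(10^(62.7/10) + 10^(62.7/10) + 10^(62.7/10) + 10^(67.9/10)) = 70.70 dB SPL.
Excess over the loudest (67.9 dB): 70.70 − 67.9 = 2.8 dB.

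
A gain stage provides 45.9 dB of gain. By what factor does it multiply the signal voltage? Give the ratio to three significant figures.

197

Voltage ratio = 10^(dB/20).
10^(45.9/20) = 10^(2.295) = 197.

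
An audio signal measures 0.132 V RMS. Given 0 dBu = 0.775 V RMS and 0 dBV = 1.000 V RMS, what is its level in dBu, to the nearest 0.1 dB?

dBu = 20·log₁₀(V / 0.775 V).
20·log₁₀(0.132/0.775) = -15.4 dBu.

-15.4 dBu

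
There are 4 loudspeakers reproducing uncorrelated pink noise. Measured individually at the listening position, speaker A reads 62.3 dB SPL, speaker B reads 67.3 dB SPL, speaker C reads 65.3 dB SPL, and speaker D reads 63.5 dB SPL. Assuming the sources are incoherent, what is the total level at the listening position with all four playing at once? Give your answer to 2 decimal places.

Add the sources as powers (linear), then convert back to dB:
L_total = 10·log₁₀(10^(62.3/10) + 10^(67.3/10) + 10^(65.3/10) + 10^(63.5/10)) = 10·log₁₀(12700000) = 71.04 dB SPL.

71.04 dB SPL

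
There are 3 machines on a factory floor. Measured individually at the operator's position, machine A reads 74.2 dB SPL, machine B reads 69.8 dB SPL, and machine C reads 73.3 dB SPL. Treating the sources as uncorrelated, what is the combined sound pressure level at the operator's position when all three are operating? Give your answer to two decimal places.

77.58 dB SPL

Incoherent sources sum as intensities:
L_total = 10·log₁₀(10^(74.2/10) + 10^(69.8/10) + 10^(73.3/10)) = 10·log₁₀(57230000) = 77.58 dB SPL.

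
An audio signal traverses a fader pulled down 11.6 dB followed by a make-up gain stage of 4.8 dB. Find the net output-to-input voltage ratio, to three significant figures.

0.457

Net gain = (−11.6) + 4.8 = -6.8 dB.
Voltage ratio = 10^(-6.8/20) = 0.457.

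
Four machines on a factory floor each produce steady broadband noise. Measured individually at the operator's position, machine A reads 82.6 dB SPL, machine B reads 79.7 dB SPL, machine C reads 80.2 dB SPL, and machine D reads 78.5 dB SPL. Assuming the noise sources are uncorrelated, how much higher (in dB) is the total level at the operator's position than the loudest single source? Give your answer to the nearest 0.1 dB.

Add the sources as powers (linear), then convert back to dB:
L_total = 10·log₁₀(10^(82.6/10) + 10^(79.7/10) + 10^(80.2/10) + 10^(78.5/10)) = 86.54 dB SPL.
Excess over the loudest (82.6 dB): 86.54 − 82.6 = 3.9 dB.

3.9 dB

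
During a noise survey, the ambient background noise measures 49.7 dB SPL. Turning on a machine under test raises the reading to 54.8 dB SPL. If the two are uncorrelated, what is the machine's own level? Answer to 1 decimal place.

53.2 dB SPL

Background correction is a power subtraction:
L_src = 10·log₁₀(10^(54.8/10) − 10^(49.7/10)) = 10·log₁₀(208700) = 53.2 dB SPL.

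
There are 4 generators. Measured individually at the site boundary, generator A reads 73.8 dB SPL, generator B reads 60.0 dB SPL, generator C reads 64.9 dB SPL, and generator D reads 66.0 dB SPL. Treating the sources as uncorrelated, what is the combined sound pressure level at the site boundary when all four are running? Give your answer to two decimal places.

75.06 dB SPL

Incoherent sources sum as intensities:
L_total = 10·log₁₀(10^(73.8/10) + 10^(60.0/10) + 10^(64.9/10) + 10^(66.0/10)) = 10·log₁₀(32060000) = 75.06 dB SPL.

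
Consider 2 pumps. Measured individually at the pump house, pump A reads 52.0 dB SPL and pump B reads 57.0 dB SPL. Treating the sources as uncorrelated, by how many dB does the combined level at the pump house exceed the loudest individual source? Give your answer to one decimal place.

1.2 dB

Uncorrelated sources add in intensity (power), not in dB.
L_total = 10·log₁₀(10^(52.0/10) + 10^(57.0/10)) = 58.19 dB SPL.
Excess over the loudest (57.0 dB): 58.19 − 57.0 = 1.2 dB.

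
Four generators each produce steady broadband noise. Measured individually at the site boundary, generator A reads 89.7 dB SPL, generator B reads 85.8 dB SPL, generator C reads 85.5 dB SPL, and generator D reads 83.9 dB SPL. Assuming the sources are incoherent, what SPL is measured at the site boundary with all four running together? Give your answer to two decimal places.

92.82 dB SPL

Uncorrelated sources add in intensity (power), not in dB.
L_total = 10·log₁₀(10^(89.7/10) + 10^(85.8/10) + 10^(85.5/10) + 10^(83.9/10)) = 10·log₁₀(1914000000) = 92.82 dB SPL.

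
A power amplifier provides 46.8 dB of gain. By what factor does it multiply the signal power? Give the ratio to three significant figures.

47900

Power ratio = 10^(dB/10).
10^(46.8/10) = 10^(4.680) = 47900.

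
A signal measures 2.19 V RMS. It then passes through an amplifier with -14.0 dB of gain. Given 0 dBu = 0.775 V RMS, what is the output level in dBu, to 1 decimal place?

Input level: 20·log₁₀(2.19/0.775) = 9.02 dBu.
Output: 9.02 − 14.0 = -5.0 dBu.

-5.0 dBu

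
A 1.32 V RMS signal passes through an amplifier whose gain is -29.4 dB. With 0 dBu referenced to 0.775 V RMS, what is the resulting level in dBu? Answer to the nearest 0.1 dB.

-24.8 dBu

Input level: 20·log₁₀(1.32/0.775) = 4.63 dBu.
Output: 4.63 − 29.4 = -24.8 dBu.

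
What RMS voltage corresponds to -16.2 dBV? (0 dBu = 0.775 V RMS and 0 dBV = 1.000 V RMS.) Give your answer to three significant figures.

V = 1.000 V × 10^(-16.2/20).
= 1.000 × 0.1549 = 0.155 V.

0.155 V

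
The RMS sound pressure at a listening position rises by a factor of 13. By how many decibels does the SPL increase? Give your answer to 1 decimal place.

22.3 dB

Sound pressure is an amplitude quantity: ΔL = 20·log₁₀(p₂/p₁).
20·log₁₀(13) = 22.3 dB.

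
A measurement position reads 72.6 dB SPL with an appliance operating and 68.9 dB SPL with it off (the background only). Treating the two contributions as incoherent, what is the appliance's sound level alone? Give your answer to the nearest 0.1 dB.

70.2 dB SPL

Subtract intensities: L_src = 10·log₁₀(10^(L_total/10) − 10^(L_bg/10)).
L_src = 10·log₁₀(10^(72.6/10) − 10^(68.9/10)) = 10·log₁₀(10430000) = 70.2 dB SPL.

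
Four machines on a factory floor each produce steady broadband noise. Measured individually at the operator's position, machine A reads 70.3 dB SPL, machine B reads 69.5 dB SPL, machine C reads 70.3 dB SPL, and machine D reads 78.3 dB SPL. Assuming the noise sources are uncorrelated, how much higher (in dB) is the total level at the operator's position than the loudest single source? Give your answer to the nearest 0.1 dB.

1.6 dB

Incoherent sources sum as intensities:
L_total = 10·log₁₀(10^(70.3/10) + 10^(69.5/10) + 10^(70.3/10) + 10^(78.3/10)) = 79.91 dB SPL.
Excess over the loudest (78.3 dB): 79.91 − 78.3 = 1.6 dB.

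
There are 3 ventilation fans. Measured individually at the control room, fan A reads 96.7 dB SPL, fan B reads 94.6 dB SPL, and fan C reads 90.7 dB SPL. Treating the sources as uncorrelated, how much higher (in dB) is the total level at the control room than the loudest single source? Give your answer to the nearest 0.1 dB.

2.7 dB

Add the sources as powers (linear), then convert back to dB:
L_total = 10·log₁₀(10^(96.7/10) + 10^(94.6/10) + 10^(90.7/10)) = 99.41 dB SPL.
Excess over the loudest (96.7 dB): 99.41 − 96.7 = 2.7 dB.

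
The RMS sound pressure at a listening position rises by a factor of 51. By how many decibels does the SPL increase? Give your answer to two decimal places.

Sound pressure is an amplitude quantity: ΔL = 20·log₁₀(p₂/p₁).
20·log₁₀(51) = 34.15 dB.

34.15 dB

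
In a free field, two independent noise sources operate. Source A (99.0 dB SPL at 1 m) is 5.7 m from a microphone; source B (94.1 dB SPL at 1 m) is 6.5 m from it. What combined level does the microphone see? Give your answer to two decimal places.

84.85 dB SPL

At the listener: L_A = 99.0 − 20·log₁₀(5.7) = 83.883 dB; L_B = 94.1 − 20·log₁₀(6.5) = 77.842 dB.
Combined: 10·log₁₀(10^(83.883/10)+10^(77.842/10)) = 84.85 dB SPL.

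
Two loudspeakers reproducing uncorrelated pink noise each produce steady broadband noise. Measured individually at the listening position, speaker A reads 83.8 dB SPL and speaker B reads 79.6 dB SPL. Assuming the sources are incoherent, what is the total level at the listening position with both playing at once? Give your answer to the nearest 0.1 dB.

Uncorrelated sources add in intensity (power), not in dB.
L_total = 10·log₁₀(10^(83.8/10) + 10^(79.6/10)) = 10·log₁₀(331100000) = 85.2 dB SPL.

85.2 dB SPL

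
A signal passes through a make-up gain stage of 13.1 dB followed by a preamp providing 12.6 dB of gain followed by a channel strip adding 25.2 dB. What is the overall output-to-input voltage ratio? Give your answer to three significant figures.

351

Net gain = 13.1 + 12.6 + 25.2 = 50.9 dB.
Voltage ratio = 10^(50.9/20) = 351.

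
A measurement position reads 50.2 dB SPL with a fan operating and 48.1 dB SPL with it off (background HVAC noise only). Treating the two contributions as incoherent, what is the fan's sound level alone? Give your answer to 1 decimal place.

Subtract intensities: L_src = 10·log₁₀(10^(L_total/10) − 10^(L_bg/10)).
L_src = 10·log₁₀(10^(50.2/10) − 10^(48.1/10)) = 10·log₁₀(40150) = 46.0 dB SPL.

46.0 dB SPL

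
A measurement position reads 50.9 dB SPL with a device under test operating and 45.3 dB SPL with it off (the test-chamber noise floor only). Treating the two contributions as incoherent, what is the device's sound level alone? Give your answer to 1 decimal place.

Remove the background by subtracting linear intensities:
L_src = 10·log₁₀(10^(50.9/10) − 10^(45.3/10)) = 10·log₁₀(89140) = 49.5 dB SPL.

49.5 dB SPL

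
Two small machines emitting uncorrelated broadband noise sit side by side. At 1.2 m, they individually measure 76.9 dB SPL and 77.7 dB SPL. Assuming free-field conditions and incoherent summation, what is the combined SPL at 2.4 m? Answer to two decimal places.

Combined at 1.2 m: 10·log₁₀(10^(76.9/10)+10^(77.7/10)) = 80.329 dB SPL.
Then apply −20·log₁₀(2.4/1.2) = -6.021 dB → 74.31 dB SPL.

74.31 dB SPL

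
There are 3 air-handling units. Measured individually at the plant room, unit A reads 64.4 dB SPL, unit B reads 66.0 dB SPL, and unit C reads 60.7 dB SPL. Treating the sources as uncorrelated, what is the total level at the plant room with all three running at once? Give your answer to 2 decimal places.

Uncorrelated sources add in intensity (power), not in dB.
L_total = 10·log₁₀(10^(64.4/10) + 10^(66.0/10) + 10^(60.7/10)) = 10·log₁₀(7910000) = 68.98 dB SPL.

68.98 dB SPL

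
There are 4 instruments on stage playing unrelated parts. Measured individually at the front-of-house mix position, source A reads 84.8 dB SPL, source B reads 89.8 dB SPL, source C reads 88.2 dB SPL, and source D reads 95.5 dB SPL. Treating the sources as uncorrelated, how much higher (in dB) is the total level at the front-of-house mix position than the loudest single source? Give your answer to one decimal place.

1.9 dB

Incoherent sources sum as intensities:
L_total = 10·log₁₀(10^(84.8/10) + 10^(89.8/10) + 10^(88.2/10) + 10^(95.5/10)) = 97.38 dB SPL.
Excess over the loudest (95.5 dB): 97.38 − 95.5 = 1.9 dB.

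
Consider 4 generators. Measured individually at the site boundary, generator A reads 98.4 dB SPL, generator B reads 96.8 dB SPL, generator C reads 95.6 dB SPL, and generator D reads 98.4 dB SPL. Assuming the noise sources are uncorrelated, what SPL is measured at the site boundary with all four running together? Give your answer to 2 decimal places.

103.47 dB SPL

Incoherent sources sum as intensities:
L_total = 10·log₁₀(10^(98.4/10) + 10^(96.8/10) + 10^(95.6/10) + 10^(98.4/10)) = 10·log₁₀(22254000000) = 103.47 dB SPL.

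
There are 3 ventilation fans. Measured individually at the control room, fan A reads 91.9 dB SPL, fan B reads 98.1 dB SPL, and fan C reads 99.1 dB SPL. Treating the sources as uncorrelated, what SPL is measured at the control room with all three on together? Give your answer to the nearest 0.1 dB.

Incoherent sources sum as intensities:
L_total = 10·log₁₀(10^(91.9/10) + 10^(98.1/10) + 10^(99.1/10)) = 10·log₁₀(16134000000) = 102.1 dB SPL.

102.1 dB SPL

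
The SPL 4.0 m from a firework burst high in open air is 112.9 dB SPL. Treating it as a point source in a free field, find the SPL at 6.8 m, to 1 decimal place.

Free-field point source: level drops by 20·log₁₀ of the distance ratio.
ΔL = −20·log₁₀(6.8/4.0) = -4.61 dB, so L₂ = 112.9 + (-4.61) = 108.3 dB SPL.

108.3 dB SPL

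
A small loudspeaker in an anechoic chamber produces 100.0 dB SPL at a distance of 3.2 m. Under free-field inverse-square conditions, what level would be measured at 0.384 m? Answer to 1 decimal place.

118.4 dB SPL

Free-field point source: level drops by 20·log₁₀ of the distance ratio.
ΔL = −20·log₁₀(0.384/3.2) = 18.42 dB, so L₂ = 100.0 + (18.42) = 118.4 dB SPL.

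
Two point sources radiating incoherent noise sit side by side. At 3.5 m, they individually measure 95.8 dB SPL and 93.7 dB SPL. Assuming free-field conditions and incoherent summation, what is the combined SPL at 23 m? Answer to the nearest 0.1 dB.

Combined at 3.5 m: 10·log₁₀(10^(95.8/10)+10^(93.7/10)) = 97.89 dB SPL.
Then apply −20·log₁₀(23/3.5) = -16.35 dB → 81.5 dB SPL.

81.5 dB SPL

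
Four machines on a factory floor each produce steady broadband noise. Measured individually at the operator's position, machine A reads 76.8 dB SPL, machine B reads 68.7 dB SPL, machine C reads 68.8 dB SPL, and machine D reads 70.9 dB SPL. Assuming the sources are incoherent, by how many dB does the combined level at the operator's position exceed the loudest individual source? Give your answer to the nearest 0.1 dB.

2.0 dB

Incoherent sources sum as intensities:
L_total = 10·log₁₀(10^(76.8/10) + 10^(68.7/10) + 10^(68.8/10) + 10^(70.9/10)) = 78.76 dB SPL.
Excess over the loudest (76.8 dB): 78.76 − 76.8 = 2.0 dB.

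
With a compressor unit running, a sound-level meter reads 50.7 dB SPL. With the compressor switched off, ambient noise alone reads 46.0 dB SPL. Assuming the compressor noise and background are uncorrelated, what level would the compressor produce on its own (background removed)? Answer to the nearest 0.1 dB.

48.9 dB SPL

Subtract intensities: L_src = 10·log₁₀(10^(L_total/10) − 10^(L_bg/10)).
L_src = 10·log₁₀(10^(50.7/10) − 10^(46.0/10)) = 10·log₁₀(77680) = 48.9 dB SPL.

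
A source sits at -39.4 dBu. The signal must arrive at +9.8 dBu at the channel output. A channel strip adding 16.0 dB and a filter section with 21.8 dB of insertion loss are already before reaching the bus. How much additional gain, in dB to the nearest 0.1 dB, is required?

The required make-up gain is the shortfall in the dB sum.
G = +9.8 − (-39.4) − 16.0 + 21.8 = 55.0 dB.

55.0 dB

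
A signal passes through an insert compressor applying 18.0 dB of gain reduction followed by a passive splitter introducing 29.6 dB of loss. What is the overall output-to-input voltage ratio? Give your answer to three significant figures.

0.00417

Net gain = (−18.0) + (−29.6) = -47.6 dB.
Voltage ratio = 10^(-47.6/20) = 0.00417.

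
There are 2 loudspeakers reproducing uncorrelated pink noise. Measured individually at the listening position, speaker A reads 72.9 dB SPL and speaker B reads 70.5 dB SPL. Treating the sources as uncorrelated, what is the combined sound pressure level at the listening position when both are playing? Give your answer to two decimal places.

Incoherent sources sum as intensities:
L_total = 10·log₁₀(10^(72.9/10) + 10^(70.5/10)) = 10·log₁₀(30720000) = 74.87 dB SPL.

74.87 dB SPL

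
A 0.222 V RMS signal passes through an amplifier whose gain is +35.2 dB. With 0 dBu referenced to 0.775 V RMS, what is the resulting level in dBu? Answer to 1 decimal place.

+24.3 dBu

Input level: 20·log₁₀(0.222/0.775) = -10.86 dBu.
Output: -10.86 + 35.2 = +24.3 dBu.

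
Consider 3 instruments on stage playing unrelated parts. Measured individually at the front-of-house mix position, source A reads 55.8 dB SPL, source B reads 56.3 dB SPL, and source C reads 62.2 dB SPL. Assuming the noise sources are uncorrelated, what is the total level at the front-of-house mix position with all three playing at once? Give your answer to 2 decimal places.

63.92 dB SPL

Incoherent sources sum as intensities:
L_total = 10·log₁₀(10^(55.8/10) + 10^(56.3/10) + 10^(62.2/10)) = 10·log₁₀(2466000) = 63.92 dB SPL.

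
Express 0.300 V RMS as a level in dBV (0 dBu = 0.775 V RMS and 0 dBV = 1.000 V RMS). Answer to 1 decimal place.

-10.5 dBV

dBV = 20·log₁₀(V / 1.000 V).
20·log₁₀(0.300/1.000) = -10.5 dBV.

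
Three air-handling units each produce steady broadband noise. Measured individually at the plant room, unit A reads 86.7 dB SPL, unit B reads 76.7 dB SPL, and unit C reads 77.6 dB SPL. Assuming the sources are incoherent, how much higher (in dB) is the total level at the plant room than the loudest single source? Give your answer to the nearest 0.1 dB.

Uncorrelated sources add in intensity (power), not in dB.
L_total = 10·log₁₀(10^(86.7/10) + 10^(76.7/10) + 10^(77.6/10)) = 87.57 dB SPL.
Excess over the loudest (86.7 dB): 87.57 − 86.7 = 0.9 dB.

0.9 dB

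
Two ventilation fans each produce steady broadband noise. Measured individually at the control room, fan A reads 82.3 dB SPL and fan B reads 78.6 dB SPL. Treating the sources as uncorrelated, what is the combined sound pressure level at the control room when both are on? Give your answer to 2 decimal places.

Add the sources as powers (linear), then convert back to dB:
L_total = 10·log₁₀(10^(82.3/10) + 10^(78.6/10)) = 10·log₁₀(242300000) = 83.84 dB SPL.

83.84 dB SPL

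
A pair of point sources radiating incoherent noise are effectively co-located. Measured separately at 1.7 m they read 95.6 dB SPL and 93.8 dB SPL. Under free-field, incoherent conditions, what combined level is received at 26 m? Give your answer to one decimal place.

Combined at 1.7 m: 10·log₁₀(10^(95.6/10)+10^(93.8/10)) = 97.80 dB SPL.
Then apply −20·log₁₀(26/1.7) = -23.69 dB → 74.1 dB SPL.

74.1 dB SPL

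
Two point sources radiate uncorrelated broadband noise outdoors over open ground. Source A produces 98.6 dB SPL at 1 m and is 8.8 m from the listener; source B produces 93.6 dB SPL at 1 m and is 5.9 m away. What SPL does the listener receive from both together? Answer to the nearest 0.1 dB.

At the listener: L_A = 98.6 − 20·log₁₀(8.8) = 79.71 dB; L_B = 93.6 − 20·log₁₀(5.9) = 78.18 dB.
Combined: 10·log₁₀(10^(79.71/10)+10^(78.18/10)) = 82.0 dB SPL.

82.0 dB SPL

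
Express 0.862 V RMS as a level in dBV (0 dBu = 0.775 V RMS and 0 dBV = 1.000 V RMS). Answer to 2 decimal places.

dBV = 20·log₁₀(V / 1.000 V).
20·log₁₀(0.862/1.000) = -1.29 dBV.

-1.29 dBV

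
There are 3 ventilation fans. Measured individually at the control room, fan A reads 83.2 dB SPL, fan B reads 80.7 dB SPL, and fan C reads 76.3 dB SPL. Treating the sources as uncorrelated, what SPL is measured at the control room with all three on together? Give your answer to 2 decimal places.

85.67 dB SPL

Incoherent sources sum as intensities:
L_total = 10·log₁₀(10^(83.2/10) + 10^(80.7/10) + 10^(76.3/10)) = 10·log₁₀(369100000) = 85.67 dB SPL.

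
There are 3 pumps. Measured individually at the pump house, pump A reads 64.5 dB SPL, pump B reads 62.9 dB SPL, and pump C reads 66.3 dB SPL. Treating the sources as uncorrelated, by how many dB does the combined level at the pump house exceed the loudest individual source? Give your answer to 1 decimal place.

3.3 dB

Uncorrelated sources add in intensity (power), not in dB.
L_total = 10·log₁₀(10^(64.5/10) + 10^(62.9/10) + 10^(66.3/10)) = 69.56 dB SPL.
Excess over the loudest (66.3 dB): 69.56 − 66.3 = 3.3 dB.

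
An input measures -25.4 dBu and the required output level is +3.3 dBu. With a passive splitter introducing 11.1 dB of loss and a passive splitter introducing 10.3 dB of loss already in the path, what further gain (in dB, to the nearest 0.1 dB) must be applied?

50.1 dB

The required make-up gain is the shortfall in the dB sum.
G = +3.3 − (-25.4) + 11.1 + 10.3 = 50.1 dB.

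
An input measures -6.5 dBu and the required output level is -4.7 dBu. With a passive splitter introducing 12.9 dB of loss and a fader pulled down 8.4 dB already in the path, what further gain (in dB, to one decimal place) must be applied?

The required make-up gain is the shortfall in the dB sum.
G = -4.7 − (-6.5) + 12.9 + 8.4 = 23.1 dB.

23.1 dB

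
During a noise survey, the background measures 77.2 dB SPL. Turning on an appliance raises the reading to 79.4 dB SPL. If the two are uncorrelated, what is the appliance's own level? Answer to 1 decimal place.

Background correction is a power subtraction:
L_src = 10·log₁₀(10^(79.4/10) − 10^(77.2/10)) = 10·log₁₀(34620000) = 75.4 dB SPL.

75.4 dB SPL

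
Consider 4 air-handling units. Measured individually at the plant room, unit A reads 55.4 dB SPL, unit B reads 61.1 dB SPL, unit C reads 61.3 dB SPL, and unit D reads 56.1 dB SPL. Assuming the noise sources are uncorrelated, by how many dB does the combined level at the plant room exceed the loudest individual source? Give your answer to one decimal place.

Incoherent sources sum as intensities:
L_total = 10·log₁₀(10^(55.4/10) + 10^(61.1/10) + 10^(61.3/10) + 10^(56.1/10)) = 65.30 dB SPL.
Excess over the loudest (61.3 dB): 65.30 − 61.3 = 4.0 dB.

4.0 dB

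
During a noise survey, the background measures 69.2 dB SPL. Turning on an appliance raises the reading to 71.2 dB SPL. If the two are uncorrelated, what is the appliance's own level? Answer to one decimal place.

66.9 dB SPL

Remove the background by subtracting linear intensities:
L_src = 10·log₁₀(10^(71.2/10) − 10^(69.2/10)) = 10·log₁₀(4865000) = 66.9 dB SPL.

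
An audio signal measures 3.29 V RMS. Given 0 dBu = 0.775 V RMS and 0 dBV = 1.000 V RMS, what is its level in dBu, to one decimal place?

+12.6 dBu

dBu = 20·log₁₀(V / 0.775 V).
20·log₁₀(3.29/0.775) = +12.6 dBu.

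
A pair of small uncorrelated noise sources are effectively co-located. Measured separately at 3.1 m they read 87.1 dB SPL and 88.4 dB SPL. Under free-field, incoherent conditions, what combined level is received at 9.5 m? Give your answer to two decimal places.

81.08 dB SPL

Combined at 3.1 m: 10·log₁₀(10^(87.1/10)+10^(88.4/10)) = 90.809 dB SPL.
Then apply −20·log₁₀(9.5/3.1) = -9.727 dB → 81.08 dB SPL.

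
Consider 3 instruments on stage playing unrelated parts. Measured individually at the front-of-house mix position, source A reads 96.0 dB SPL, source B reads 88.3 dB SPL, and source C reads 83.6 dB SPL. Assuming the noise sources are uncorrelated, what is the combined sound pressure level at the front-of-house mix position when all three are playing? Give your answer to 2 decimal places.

Uncorrelated sources add in intensity (power), not in dB.
L_total = 10·log₁₀(10^(96.0/10) + 10^(88.3/10) + 10^(83.6/10)) = 10·log₁₀(4886000000) = 96.89 dB SPL.

96.89 dB SPL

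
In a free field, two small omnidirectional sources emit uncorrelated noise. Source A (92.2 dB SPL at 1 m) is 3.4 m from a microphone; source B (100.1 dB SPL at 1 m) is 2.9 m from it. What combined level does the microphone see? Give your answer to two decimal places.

At the listener: L_A = 92.2 − 20·log₁₀(3.4) = 81.570 dB; L_B = 100.1 − 20·log₁₀(2.9) = 90.852 dB.
Combined: 10·log₁₀(10^(81.570/10)+10^(90.852/10)) = 91.34 dB SPL.

91.34 dB SPL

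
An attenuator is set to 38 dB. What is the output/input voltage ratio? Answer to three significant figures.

Voltage ratio = 10^(dB/20).
10^(-38/20) = 10^(-1.900) = 0.0126.

0.0126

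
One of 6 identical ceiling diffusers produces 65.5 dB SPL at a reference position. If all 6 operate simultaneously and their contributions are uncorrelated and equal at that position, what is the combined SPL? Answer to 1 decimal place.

73.3 dB SPL

6 equal incoherent sources raise the level by 10·log₁₀(6) = 7.78 dB.
L_total = 65.5 + 7.78 = 73.3 dB SPL.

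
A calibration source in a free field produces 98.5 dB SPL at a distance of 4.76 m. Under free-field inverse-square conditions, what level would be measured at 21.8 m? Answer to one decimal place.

85.3 dB SPL

Free-field point source: level drops by 20·log₁₀ of the distance ratio.
ΔL = −20·log₁₀(21.8/4.76) = -13.22 dB, so L₂ = 98.5 + (-13.22) = 85.3 dB SPL.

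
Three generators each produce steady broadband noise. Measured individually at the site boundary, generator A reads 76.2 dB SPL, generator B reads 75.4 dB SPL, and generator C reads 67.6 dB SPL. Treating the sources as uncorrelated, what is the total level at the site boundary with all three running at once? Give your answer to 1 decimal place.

Add the sources as powers (linear), then convert back to dB:
L_total = 10·log₁₀(10^(76.2/10) + 10^(75.4/10) + 10^(67.6/10)) = 10·log₁₀(82120000) = 79.1 dB SPL.

79.1 dB SPL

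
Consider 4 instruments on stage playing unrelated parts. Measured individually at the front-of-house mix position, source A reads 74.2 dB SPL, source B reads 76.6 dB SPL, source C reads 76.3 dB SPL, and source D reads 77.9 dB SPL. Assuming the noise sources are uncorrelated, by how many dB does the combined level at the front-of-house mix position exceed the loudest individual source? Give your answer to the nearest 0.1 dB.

4.6 dB

Incoherent sources sum as intensities:
L_total = 10·log₁₀(10^(74.2/10) + 10^(76.6/10) + 10^(76.3/10) + 10^(77.9/10)) = 82.46 dB SPL.
Excess over the loudest (77.9 dB): 82.46 − 77.9 = 4.6 dB.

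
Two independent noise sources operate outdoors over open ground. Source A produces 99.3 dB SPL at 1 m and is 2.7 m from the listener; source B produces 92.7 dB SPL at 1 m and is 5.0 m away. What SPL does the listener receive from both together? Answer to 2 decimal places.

At the listener: L_A = 99.3 − 20·log₁₀(2.7) = 90.673 dB; L_B = 92.7 − 20·log₁₀(5.0) = 78.721 dB.
Combined: 10·log₁₀(10^(90.673/10)+10^(78.721/10)) = 90.94 dB SPL.

90.94 dB SPL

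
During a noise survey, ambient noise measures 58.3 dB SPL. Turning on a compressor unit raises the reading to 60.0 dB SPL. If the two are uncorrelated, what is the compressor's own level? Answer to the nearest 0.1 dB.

Remove the background by subtracting linear intensities:
L_src = 10·log₁₀(10^(60.0/10) − 10^(58.3/10)) = 10·log₁₀(323900) = 55.1 dB SPL.

55.1 dB SPL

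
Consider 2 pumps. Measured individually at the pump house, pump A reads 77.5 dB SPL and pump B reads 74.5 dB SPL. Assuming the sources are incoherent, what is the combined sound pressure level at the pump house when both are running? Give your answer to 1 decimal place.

Add the sources as powers (linear), then convert back to dB:
L_total = 10·log₁₀(10^(77.5/10) + 10^(74.5/10)) = 10·log₁₀(84420000) = 79.3 dB SPL.

79.3 dB SPL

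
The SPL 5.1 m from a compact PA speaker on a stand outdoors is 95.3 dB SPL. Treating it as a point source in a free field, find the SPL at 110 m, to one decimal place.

For a point source in a free field, ΔL = −20·log₁₀(d₂/d₁).
ΔL = −20·log₁₀(110/5.1) = -26.68 dB, so L₂ = 95.3 + (-26.68) = 68.6 dB SPL.

68.6 dB SPL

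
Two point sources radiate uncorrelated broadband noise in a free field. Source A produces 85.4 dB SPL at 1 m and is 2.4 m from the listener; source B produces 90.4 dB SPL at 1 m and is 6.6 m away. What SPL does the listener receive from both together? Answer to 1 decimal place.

79.3 dB SPL

At the listener: L_A = 85.4 − 20·log₁₀(2.4) = 77.80 dB; L_B = 90.4 − 20·log₁₀(6.6) = 74.01 dB.
Combined: 10·log₁₀(10^(77.80/10)+10^(74.01/10)) = 79.3 dB SPL.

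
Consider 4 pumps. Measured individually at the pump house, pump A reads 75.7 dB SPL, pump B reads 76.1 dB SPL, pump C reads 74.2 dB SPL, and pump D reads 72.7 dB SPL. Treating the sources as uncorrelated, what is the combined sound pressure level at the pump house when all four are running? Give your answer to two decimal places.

Add the sources as powers (linear), then convert back to dB:
L_total = 10·log₁₀(10^(75.7/10) + 10^(76.1/10) + 10^(74.2/10) + 10^(72.7/10)) = 10·log₁₀(122800000) = 80.89 dB SPL.

80.89 dB SPL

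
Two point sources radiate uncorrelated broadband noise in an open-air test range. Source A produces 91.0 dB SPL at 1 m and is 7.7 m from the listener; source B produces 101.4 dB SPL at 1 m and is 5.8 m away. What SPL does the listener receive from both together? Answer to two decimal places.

At the listener: L_A = 91.0 − 20·log₁₀(7.7) = 73.270 dB; L_B = 101.4 − 20·log₁₀(5.8) = 86.131 dB.
Combined: 10·log₁₀(10^(73.270/10)+10^(86.131/10)) = 86.35 dB SPL.

86.35 dB SPL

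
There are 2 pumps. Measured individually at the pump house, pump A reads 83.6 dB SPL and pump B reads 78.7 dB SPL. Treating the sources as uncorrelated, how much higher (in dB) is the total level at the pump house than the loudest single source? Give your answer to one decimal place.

1.2 dB

Add the sources as powers (linear), then convert back to dB:
L_total = 10·log₁₀(10^(83.6/10) + 10^(78.7/10)) = 84.82 dB SPL.
Excess over the loudest (83.6 dB): 84.82 − 83.6 = 1.2 dB.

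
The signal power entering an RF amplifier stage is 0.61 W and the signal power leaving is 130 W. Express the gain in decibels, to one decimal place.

Power ratio → dB uses the 10·log₁₀ form:
10·log₁₀(130/0.61) = 10·log₁₀(213.1) = 23.3 dB.

23.3 dB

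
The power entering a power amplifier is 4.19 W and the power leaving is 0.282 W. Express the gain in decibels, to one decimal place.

-11.7 dB

Power is a power quantity, so gain = 10·log₁₀(P_out/P_in).
10·log₁₀(0.282/4.19) = 10·log₁₀(0.06730) = -11.7 dB.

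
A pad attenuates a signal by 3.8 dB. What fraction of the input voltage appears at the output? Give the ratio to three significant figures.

Voltage ratio = 10^(dB/20).
10^(-3.8/20) = 10^(-0.1900) = 0.646.

0.646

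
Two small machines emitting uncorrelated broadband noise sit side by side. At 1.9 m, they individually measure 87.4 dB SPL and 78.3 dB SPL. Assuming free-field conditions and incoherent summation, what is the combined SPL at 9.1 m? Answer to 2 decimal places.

Combined at 1.9 m: 10·log₁₀(10^(87.4/10)+10^(78.3/10)) = 87.904 dB SPL.
Then apply −20·log₁₀(9.1/1.9) = -13.606 dB → 74.30 dB SPL.

74.30 dB SPL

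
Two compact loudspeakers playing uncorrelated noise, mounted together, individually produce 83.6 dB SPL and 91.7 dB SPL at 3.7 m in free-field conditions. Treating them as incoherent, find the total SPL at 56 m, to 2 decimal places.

68.73 dB SPL

Combined at 3.7 m: 10·log₁₀(10^(83.6/10)+10^(91.7/10)) = 92.325 dB SPL.
Then apply −20·log₁₀(56/3.7) = -23.600 dB → 68.73 dB SPL.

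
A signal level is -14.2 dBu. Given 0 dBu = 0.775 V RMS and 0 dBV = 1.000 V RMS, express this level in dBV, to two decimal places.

The offset between the scales is 20·log₁₀(0.775/1.000) = −2.214 dB.
So dBV = -14.2 − 2.214 = -16.41 dBV.

-16.41 dBV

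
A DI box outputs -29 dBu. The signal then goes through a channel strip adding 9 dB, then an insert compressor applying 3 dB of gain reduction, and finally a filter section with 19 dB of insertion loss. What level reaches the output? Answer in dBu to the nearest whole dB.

Cascaded gains and losses add directly in dB.
-29 + 9 − 3 − 19 = -42 dBu.

-42 dBu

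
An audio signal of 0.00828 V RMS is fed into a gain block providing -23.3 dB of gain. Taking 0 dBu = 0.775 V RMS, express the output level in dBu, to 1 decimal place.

-62.7 dBu

Input level: 20·log₁₀(0.00828/0.775) = -39.43 dBu.
Output: -39.43 − 23.3 = -62.7 dBu.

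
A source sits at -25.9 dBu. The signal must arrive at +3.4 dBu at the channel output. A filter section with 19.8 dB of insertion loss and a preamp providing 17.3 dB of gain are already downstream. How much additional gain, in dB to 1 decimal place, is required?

The required make-up gain is the shortfall in the dB sum.
G = +3.4 − (-25.9) + 19.8 − 17.3 = 31.8 dB.

31.8 dB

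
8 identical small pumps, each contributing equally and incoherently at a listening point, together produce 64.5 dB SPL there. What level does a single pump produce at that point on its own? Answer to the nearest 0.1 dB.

55.5 dB SPL

8 equal incoherent sources add 10·log₁₀(8) = 9.03 dB over one source.
L_one = 64.5 − 9.03 = 55.5 dB SPL.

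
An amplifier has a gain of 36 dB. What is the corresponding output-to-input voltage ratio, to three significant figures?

63.1

Voltage ratio = 10^(dB/20).
10^(36/20) = 10^(1.800) = 63.1.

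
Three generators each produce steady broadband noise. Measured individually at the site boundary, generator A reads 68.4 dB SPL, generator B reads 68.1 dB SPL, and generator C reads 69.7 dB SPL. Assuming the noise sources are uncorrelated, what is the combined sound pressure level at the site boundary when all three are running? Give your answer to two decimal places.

73.56 dB SPL

Add the sources as powers (linear), then convert back to dB:
L_total = 10·log₁₀(10^(68.4/10) + 10^(68.1/10) + 10^(69.7/10)) = 10·log₁₀(22710000) = 73.56 dB SPL.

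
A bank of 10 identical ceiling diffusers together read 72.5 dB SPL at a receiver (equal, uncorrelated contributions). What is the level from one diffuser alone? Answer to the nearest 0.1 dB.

62.5 dB SPL

10 equal incoherent sources add 10·log₁₀(10) = 10.00 dB over one source.
L_one = 72.5 − 10.00 = 62.5 dB SPL.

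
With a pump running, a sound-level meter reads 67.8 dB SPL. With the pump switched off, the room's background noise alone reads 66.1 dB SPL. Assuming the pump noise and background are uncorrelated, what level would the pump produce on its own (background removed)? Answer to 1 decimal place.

62.9 dB SPL

Remove the background by subtracting linear intensities:
L_src = 10·log₁₀(10^(67.8/10) − 10^(66.1/10)) = 10·log₁₀(1952000) = 62.9 dB SPL.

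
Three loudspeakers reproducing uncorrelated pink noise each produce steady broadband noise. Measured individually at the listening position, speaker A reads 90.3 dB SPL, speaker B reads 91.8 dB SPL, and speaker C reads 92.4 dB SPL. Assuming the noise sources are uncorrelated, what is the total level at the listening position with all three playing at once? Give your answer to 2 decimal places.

Incoherent sources sum as intensities:
L_total = 10·log₁₀(10^(90.3/10) + 10^(91.8/10) + 10^(92.4/10)) = 10·log₁₀(4323000000) = 96.36 dB SPL.

96.36 dB SPL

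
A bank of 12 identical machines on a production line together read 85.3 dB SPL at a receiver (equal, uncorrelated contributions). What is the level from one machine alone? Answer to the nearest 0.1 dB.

74.5 dB SPL

12 equal incoherent sources add 10·log₁₀(12) = 10.79 dB over one source.
L_one = 85.3 − 10.79 = 74.5 dB SPL.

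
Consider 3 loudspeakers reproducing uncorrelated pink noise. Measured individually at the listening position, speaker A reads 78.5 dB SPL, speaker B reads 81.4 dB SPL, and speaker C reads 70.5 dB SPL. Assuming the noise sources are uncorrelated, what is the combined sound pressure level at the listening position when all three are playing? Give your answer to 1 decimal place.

Uncorrelated sources add in intensity (power), not in dB.
L_total = 10·log₁₀(10^(78.5/10) + 10^(81.4/10) + 10^(70.5/10)) = 10·log₁₀(220100000) = 83.4 dB SPL.

83.4 dB SPL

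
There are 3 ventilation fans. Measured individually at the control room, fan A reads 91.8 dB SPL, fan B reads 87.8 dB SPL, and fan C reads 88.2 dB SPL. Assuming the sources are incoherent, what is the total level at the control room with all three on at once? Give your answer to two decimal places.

94.44 dB SPL

Add the sources as powers (linear), then convert back to dB:
L_total = 10·log₁₀(10^(91.8/10) + 10^(87.8/10) + 10^(88.2/10)) = 10·log₁₀(2777000000) = 94.44 dB SPL.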